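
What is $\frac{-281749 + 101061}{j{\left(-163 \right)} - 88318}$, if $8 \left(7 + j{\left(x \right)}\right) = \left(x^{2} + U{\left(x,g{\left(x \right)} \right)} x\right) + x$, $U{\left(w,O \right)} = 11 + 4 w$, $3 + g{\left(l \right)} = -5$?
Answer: $\frac{1445504}{575711} \approx 2.5108$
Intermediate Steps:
$g{\left(l \right)} = -8$ ($g{\left(l \right)} = -3 - 5 = -8$)
$j{\left(x \right)} = -7 + \frac{x}{8} + \frac{x^{2}}{8} + \frac{x \left(11 + 4 x\right)}{8}$ ($j{\left(x \right)} = -7 + \frac{\left(x^{2} + \left(11 + 4 x\right) x\right) + x}{8} = -7 + \frac{\left(x^{2} + x \left(11 + 4 x\right)\right) + x}{8} = -7 + \frac{x + x^{2} + x \left(11 + 4 x\right)}{8} = -7 + \left(\frac{x}{8} + \frac{x^{2}}{8} + \frac{x \left(11 + 4 x\right)}{8}\right) = -7 + \frac{x}{8} + \frac{x^{2}}{8} + \frac{x \left(11 + 4 x\right)}{8}$)
$\frac{-281749 + 101061}{j{\left(-163 \right)} - 88318} = \frac{-281749 + 101061}{\left(-7 + \frac{3}{2} \left(-163\right) + \frac{5 \left(-163\right)^{2}}{8}\right) - 88318} = - \frac{180688}{\left(-7 - \frac{489}{2} + \frac{5}{8} \cdot 26569\right) - 88318} = - \frac{180688}{\left(-7 - \frac{489}{2} + \frac{132845}{8}\right) - 88318} = - \frac{180688}{\frac{130833}{8} - 88318} = - \frac{180688}{- \frac{575711}{8}} = \left(-180688\right) \left(- \frac{8}{575711}\right) = \frac{1445504}{575711}$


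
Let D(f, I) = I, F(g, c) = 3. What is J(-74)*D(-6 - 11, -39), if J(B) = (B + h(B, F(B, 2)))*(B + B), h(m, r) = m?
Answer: -854256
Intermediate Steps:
J(B) = 4*B**2 (J(B) = (B + B)*(B + B) = (2*B)*(2*B) = 4*B**2)
J(-74)*D(-6 - 11, -39) = (4*(-74)**2)*(-39) = (4*5476)*(-39) = 21904*(-39) = -854256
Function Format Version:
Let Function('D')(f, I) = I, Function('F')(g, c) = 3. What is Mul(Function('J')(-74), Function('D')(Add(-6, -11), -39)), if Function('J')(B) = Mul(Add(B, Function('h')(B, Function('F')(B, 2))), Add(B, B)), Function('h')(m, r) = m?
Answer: -854256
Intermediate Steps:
Function('J')(B) = Mul(4, Pow(B, 2)) (Function('J')(B) = Mul(Add(B, B), Add(B, B)) = Mul(Mul(2, B), Mul(2, B)) = Mul(4, Pow(B, 2)))
Mul(Function('J')(-74), Function('D')(Add(-6, -11), -39)) = Mul(Mul(4, Pow(-74, 2)), -39) = Mul(Mul(4, 5476), -39) = Mul(21904, -39) = -854256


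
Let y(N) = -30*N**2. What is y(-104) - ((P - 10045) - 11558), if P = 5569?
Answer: -308446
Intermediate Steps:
y(-104) - ((P - 10045) - 11558) = -30*(-104)**2 - ((5569 - 10045) - 11558) = -30*10816 - (-4476 - 11558) = -324480 - 1*(-16034) = -324480 + 16034 = -308446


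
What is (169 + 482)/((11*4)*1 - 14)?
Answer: 217/10 ≈ 21.700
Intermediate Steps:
(169 + 482)/((11*4)*1 - 14) = 651/(44*1 - 14) = 651/(44 - 14) = 651/30 = (1/30)*651 = 217/10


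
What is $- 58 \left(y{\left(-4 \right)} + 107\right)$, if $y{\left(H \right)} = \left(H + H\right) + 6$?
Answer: $-6090$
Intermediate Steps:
$y{\left(H \right)} = 6 + 2 H$ ($y{\left(H \right)} = 2 H + 6 = 6 + 2 H$)
$- 58 \left(y{\left(-4 \right)} + 107\right) = - 58 \left(\left(6 + 2 \left(-4\right)\right) + 107\right) = - 58 \left(\left(6 - 8\right) + 107\right) = - 58 \left(-2 + 107\right) = \left(-58\right) 105 = -6090$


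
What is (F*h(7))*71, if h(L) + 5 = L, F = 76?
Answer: 10792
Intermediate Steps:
h(L) = -5 + L
(F*h(7))*71 = (76*(-5 + 7))*71 = (76*2)*71 = 152*71 = 10792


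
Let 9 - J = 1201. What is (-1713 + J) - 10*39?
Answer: -3295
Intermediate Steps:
J = -1192 (J = 9 - 1*1201 = 9 - 1201 = -1192)
(-1713 + J) - 10*39 = (-1713 - 1192) - 10*39 = -2905 - 390 = -3295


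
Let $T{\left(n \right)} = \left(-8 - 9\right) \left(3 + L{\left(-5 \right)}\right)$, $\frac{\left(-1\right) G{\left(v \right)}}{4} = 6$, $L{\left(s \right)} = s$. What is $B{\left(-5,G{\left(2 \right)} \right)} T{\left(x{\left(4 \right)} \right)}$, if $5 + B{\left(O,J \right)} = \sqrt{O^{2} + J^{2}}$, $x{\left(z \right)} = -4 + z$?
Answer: $-170 + 34 \sqrt{601} \approx 663.52$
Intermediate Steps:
$G{\left(v \right)} = -24$ ($G{\left(v \right)} = \left(-4\right) 6 = -24$)
$B{\left(O,J \right)} = -5 + \sqrt{J^{2} + O^{2}}$ ($B{\left(O,J \right)} = -5 + \sqrt{O^{2} + J^{2}} = -5 + \sqrt{J^{2} + O^{2}}$)
$T{\left(n \right)} = 34$ ($T{\left(n \right)} = \left(-8 - 9\right) \left(3 - 5\right) = \left(-17\right) \left(-2\right) = 34$)
$B{\left(-5,G{\left(2 \right)} \right)} T{\left(x{\left(4 \right)} \right)} = \left(-5 + \sqrt{\left(-24\right)^{2} + \left(-5\right)^{2}}\right) 34 = \left(-5 + \sqrt{576 + 25}\right) 34 = \left(-5 + \sqrt{601}\right) 34 = -170 + 34 \sqrt{601}$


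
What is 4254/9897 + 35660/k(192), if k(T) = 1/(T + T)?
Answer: 45174659978/3299 ≈ 1.3693e+7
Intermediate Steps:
k(T) = 1/(2*T)
4254/9897 + 35660/k(192) = 4254/9897 + 35660/(((1/2)/192)) = 4254*(1/9897) + 35660/(((1/2)*(1/192))) = 1418/3299 + 35660/(1/384) = 1418/3299 + 35660*384 = 1418/3299 + 13693440 = 45174659978/3299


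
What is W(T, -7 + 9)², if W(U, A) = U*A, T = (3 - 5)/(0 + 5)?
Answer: 16/25 ≈ 0.64000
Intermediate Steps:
T = -⅖ (T = -2/5 = -2*⅕ = -⅖ ≈ -0.40000)
W(U, A) = A*U
W(T, -7 + 9)² = ((-7 + 9)*(-⅖))² = (2*(-⅖))² = (-⅘)² = 16/25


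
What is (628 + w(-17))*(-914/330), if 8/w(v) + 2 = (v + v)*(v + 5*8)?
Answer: -28125151/16170 ≈ -1739.3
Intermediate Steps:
w(v) = 8/(-2 + 2*v*(40 + v)) (w(v) = 8/(-2 + (v + v)*(v + 5*8)) = 8/(-2 + (2*v)*(v + 40)) = 8/(-2 + (2*v)*(40 + v)) = 8/(-2 + 2*v*(40 + v)))
(628 + w(-17))*(-914/330) = (628 + 4/(-1 + (-17)² + 40*(-17)))*(-914/330) = (628 + 4/(-1 + 289 - 680))*(-914*1/330) = (628 + 4/(-392))*(-457/165) = (628 + 4*(-1/392))*(-457/165) = (628 - 1/98)*(-457/165) = (61543/98)*(-457/165) = -28125151/16170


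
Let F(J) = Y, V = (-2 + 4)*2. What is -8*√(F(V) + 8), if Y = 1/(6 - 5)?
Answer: -24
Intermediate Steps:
V = 4 (V = 2*2 = 4)
Y = 1 (Y = 1/1 = 1)
F(J) = 1
-8*√(F(V) + 8) = -8*√(1 + 8) = -8*√9 = -8*3 = -24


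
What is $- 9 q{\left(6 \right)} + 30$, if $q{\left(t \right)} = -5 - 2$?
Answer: $93$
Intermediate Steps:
$q{\left(t \right)} = -7$
$- 9 q{\left(6 \right)} + 30 = \left(-9\right) \left(-7\right) + 30 = 63 + 30 = 93$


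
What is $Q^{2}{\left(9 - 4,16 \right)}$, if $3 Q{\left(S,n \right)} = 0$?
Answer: $0$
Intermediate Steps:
$Q{\left(S,n \right)} = 0$ ($Q{\left(S,n \right)} = \frac{1}{3} \cdot 0 = 0$)
$Q^{2}{\left(9 - 4,16 \right)} = 0^{2} = 0$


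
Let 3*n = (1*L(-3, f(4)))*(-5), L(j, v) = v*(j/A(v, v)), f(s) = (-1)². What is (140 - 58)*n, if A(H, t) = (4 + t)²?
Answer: 82/5 ≈ 16.400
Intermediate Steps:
f(s) = 1
L(j, v) = j*v/(4 + v)² (L(j, v) = v*(j/((4 + v)²)) = v*(j/(4 + v)²) = j*v/(4 + v)²)
n = ⅕ (n = ((1*(-3*1/(4 + 1)²))*(-5))/3 = ((1*(-3*1/5²))*(-5))/3 = ((1*(-3*1*1/25))*(-5))/3 = ((1*(-3/25))*(-5))/3 = (-3/25*(-5))/3 = (⅓)*(⅗) = ⅕ ≈ 0.20000)
(140 - 58)*n = (140 - 58)*(⅕) = 82*(⅕) = 82/5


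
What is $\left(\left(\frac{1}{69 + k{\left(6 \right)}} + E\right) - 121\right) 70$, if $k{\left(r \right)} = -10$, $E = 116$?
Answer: $- \frac{20580}{59} \approx -348.81$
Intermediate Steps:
$\left(\left(\frac{1}{69 + k{\left(6 \right)}} + E\right) - 121\right) 70 = \left(\left(\frac{1}{69 - 10} + 116\right) - 121\right) 70 = \left(\left(\frac{1}{59} + 116\right) - 121\right) 70 = \left(\frac{6845}{59} - 121\right) 70 = \left(- \frac{294}{59}\right) 70 = - \frac{20580}{59}$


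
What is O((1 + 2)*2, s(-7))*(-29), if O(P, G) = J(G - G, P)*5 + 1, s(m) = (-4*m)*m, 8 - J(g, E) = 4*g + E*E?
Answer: 4031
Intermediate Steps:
J(g, E) = 8 - E² - 4*g (J(g, E) = 8 - (4*g + E*E) = 8 - (4*g + E²) = 8 - (E² + 4*g) = 8 + (-E² - 4*g) = 8 - E² - 4*g)
s(m) = -4*m²
O(P, G) = 41 - 5*P² (O(P, G) = (8 - P² - 4*(G - G))*5 + 1 = (8 - P² - 4*0)*5 + 1 = (8 - P² + 0)*5 + 1 = (8 - P²)*5 + 1 = (40 - 5*P²) + 1 = 41 - 5*P²)
O((1 + 2)*2, s(-7))*(-29) = (41 - 5*4*(1 + 2)²)*(-29) = (41 - 5*(3*2)²)*(-29) = (41 - 5*6²)*(-29) = (41 - 5*36)*(-29) = (41 - 180)*(-29) = -139*(-29) = 4031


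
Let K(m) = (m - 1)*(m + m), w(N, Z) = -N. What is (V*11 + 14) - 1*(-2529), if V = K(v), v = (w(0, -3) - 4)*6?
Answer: 15743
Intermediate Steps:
v = -24 (v = (-1*0 - 4)*6 = (0 - 4)*6 = -4*6 = -24)
K(m) = 2*m*(-1 + m) (K(m) = (-1 + m)*(2*m) = 2*m*(-1 + m))
V = 1200 (V = 2*(-24)*(-1 - 24) = 2*(-24)*(-25) = 1200)
(V*11 + 14) - 1*(-2529) = (1200*11 + 14) - 1*(-2529) = (13200 + 14) + 2529 = 13214 + 2529 = 15743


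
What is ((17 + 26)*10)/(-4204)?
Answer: -215/2102 ≈ -0.10228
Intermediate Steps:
((17 + 26)*10)/(-4204) = (43*10)*(-1/4204) = 430*(-1/4204) = -215/2102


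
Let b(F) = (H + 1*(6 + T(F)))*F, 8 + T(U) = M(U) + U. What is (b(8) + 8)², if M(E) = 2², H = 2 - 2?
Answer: 7744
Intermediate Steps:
H = 0
M(E) = 4
T(U) = -4 + U (T(U) = -8 + (4 + U) = -4 + U)
b(F) = F*(2 + F) (b(F) = (0 + 1*(6 + (-4 + F)))*F = (0 + 1*(2 + F))*F = (0 + (2 + F))*F = (2 + F)*F = F*(2 + F))
(b(8) + 8)² = (8*(2 + 8) + 8)² = (8*10 + 8)² = (80 + 8)² = 88² = 7744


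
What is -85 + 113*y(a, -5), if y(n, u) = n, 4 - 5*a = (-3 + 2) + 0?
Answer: 28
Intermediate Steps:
a = 1 (a = ⅘ - ((-3 + 2) + 0)/5 = ⅘ - (-1 + 0)/5 = ⅘ - ⅕*(-1) = ⅘ + ⅕ = 1)
-85 + 113*y(a, -5) = -85 + 113*1 = -85 + 113 = 28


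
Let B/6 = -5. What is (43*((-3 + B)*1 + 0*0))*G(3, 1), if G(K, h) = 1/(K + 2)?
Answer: -1419/5 ≈ -283.80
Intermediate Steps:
B = -30 (B = 6*(-5) = -30)
G(K, h) = 1/(2 + K)
(43*((-3 + B)*1 + 0*0))*G(3, 1) = (43*((-3 - 30)*1 + 0*0))/(2 + 3) = (43*(-33*1 + 0))/5 = (43*(-33 + 0))*(1/5) = (43*(-33))*(1/5) = -1419*1/5 = -1419/5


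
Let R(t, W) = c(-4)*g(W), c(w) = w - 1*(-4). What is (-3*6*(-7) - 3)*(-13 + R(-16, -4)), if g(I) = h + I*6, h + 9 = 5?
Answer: -1599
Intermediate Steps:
h = -4 (h = -9 + 5 = -4)
c(w) = 4 + w (c(w) = w + 4 = 4 + w)
g(I) = -4 + 6*I (g(I) = -4 + I*6 = -4 + 6*I)
R(t, W) = 0 (R(t, W) = (4 - 4)*(-4 + 6*W) = 0*(-4 + 6*W) = 0)
(-3*6*(-7) - 3)*(-13 + R(-16, -4)) = (-3*6*(-7) - 3)*(-13 + 0) = (-18*(-7) - 3)*(-13) = (126 - 3)*(-13) = 123*(-13) = -1599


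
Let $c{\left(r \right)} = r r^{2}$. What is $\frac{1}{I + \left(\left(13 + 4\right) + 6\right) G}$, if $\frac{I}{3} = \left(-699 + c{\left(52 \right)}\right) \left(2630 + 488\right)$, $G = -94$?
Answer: $\frac{1}{1308706624} \approx 7.6411 \cdot 10^{-10}$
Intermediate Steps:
$c{\left(r \right)} = r^{3}$
$I = 1308708786$ ($I = 3 \left(-699 + 52^{3}\right) \left(2630 + 488\right) = 3 \left(-699 + 140608\right) 3118 = 3 \cdot 139909 \cdot 3118 = 3 \cdot 436236262 = 1308708786$)
$\frac{1}{I + \left(\left(13 + 4\right) + 6\right) G} = \frac{1}{1308708786 + \left(\left(13 + 4\right) + 6\right) \left(-94\right)} = \frac{1}{1308708786 + \left(17 + 6\right) \left(-94\right)} = \frac{1}{1308708786 + 23 \left(-94\right)} = \frac{1}{1308708786 - 2162} = \frac{1}{1308706624}$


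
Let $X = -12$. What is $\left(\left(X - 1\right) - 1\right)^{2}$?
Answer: $196$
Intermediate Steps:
$\left(\left(X - 1\right) - 1\right)^{2} = \left(\left(-12 - 1\right) - 1\right)^{2} = \left(-13 - 1\right)^{2} = \left(-14\right)^{2} = 196$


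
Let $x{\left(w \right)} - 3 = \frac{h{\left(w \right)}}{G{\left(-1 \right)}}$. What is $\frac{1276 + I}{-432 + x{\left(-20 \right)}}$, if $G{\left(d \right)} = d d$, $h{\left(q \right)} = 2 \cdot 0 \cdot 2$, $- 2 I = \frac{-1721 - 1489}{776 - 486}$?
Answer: $- \frac{74329}{24882} \approx -2.9873$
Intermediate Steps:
$I = \frac{321}{58}$ ($I = - \frac{\left(-1721 - 1489\right) \frac{1}{776 - 486}}{2} = - \frac{\left(-3210\right) \frac{1}{290}}{2} = \left(- \frac{1}{2}\right) \left(- \frac{321}{29}\right) = \frac{321}{58} \approx 5.5345$)
$h{\left(q \right)} = 0$ ($h{\left(q \right)} = 0 \cdot 2 = 0$)
$G{\left(d \right)} = d^{2}$
$x{\left(w \right)} = 3$ ($x{\left(w \right)} = 3 + \frac{0}{\left(-1\right)^{2}} = 3 + \frac{0}{1} = 3 + 0 \cdot 1 = 3 + 0 = 3$)
$\frac{1276 + I}{-432 + x{\left(-20 \right)}} = \frac{1276 + \frac{321}{58}}{-432 + 3} = \frac{74329}{58 \left(-429\right)} = \frac{74329}{58} \left(- \frac{1}{429}\right) = - \frac{74329}{24882}$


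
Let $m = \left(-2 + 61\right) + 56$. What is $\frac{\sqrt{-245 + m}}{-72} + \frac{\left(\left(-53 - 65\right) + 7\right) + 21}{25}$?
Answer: $- \frac{18}{5} - \frac{i \sqrt{130}}{72} \approx -3.6 - 0.15836 i$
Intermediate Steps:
$m = 115$ ($m = 59 + 56 = 115$)
$\frac{\sqrt{-245 + m}}{-72} + \frac{\left(\left(-53 - 65\right) + 7\right) + 21}{25} = \frac{\sqrt{-245 + 115}}{-72} + \frac{\left(\left(-53 - 65\right) + 7\right) + 21}{25} = \sqrt{-130} \left(- \frac{1}{72}\right) + \left(\left(\left(-53 - 65\right) + 7\right) + 21\right) \frac{1}{25} = i \sqrt{130} \left(- \frac{1}{72}\right) + \left(\left(-118 + 7\right) + 21\right) \frac{1}{25} = - \frac{i \sqrt{130}}{72} + \left(-111 + 21\right) \frac{1}{25} = - \frac{i \sqrt{130}}{72} - \frac{18}{5} = - \frac{18}{5} - \frac{i \sqrt{130}}{72}$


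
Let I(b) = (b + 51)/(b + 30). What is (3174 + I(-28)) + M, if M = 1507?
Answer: 9385/2 ≈ 4692.5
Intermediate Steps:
I(b) = (51 + b)/(30 + b)
(3174 + I(-28)) + M = (3174 + (51 - 28)/(30 - 28)) + 1507 = (3174 + 23/2) + 1507 = 6371/2 + 1507 = 9385/2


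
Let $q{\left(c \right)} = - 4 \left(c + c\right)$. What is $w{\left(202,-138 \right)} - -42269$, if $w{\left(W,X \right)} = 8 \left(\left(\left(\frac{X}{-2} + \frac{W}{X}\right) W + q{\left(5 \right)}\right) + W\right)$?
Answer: $\frac{10536545}{69} \approx 1.527 \cdot 10^{5}$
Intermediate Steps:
$q{\left(c \right)} = - 8 c$ ($q{\left(c \right)} = - 4 \cdot 2 c = - 8 c$)
$w{\left(W,X \right)} = -320 + 8 W + 8 W \left(- \frac{X}{2} + \frac{W}{X}\right)$ ($w{\left(W,X \right)} = 8 \left(\left(\left(\frac{X}{-2} + \frac{W}{X}\right) W - 40\right) + W\right) = 8 \left(\left(\left(X \left(- \frac{1}{2}\right) + \frac{W}{X}\right) W - 40\right) + W\right) = 8 \left(\left(\left(- \frac{X}{2} + \frac{W}{X}\right) W - 40\right) + W\right) = 8 \left(\left(W \left(- \frac{X}{2} + \frac{W}{X}\right) - 40\right) + W\right) = 8 \left(\left(-40 + W \left(- \frac{X}{2} + \frac{W}{X}\right)\right) + W\right) = 8 \left(-40 + W + W \left(- \frac{X}{2} + \frac{W}{X}\right)\right) = -320 + 8 W + 8 W \left(- \frac{X}{2} + \frac{W}{X}\right)$)
$w{\left(202,-138 \right)} - -42269 = \left(-320 + 8 \cdot 202 - 808 \left(-138\right) + \frac{8 \cdot 202^{2}}{-138}\right) - -42269 = \left(-320 + 1616 + 111504 + 8 \cdot 40804 \left(- \frac{1}{138}\right)\right) + 42269 = \left(-320 + 1616 + 111504 - \frac{163216}{69}\right) + 42269 = \frac{7619984}{69} + 42269 = \frac{10536545}{69}$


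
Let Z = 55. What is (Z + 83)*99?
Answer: 13662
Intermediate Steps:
(Z + 83)*99 = (55 + 83)*99 = 138*99 = 13662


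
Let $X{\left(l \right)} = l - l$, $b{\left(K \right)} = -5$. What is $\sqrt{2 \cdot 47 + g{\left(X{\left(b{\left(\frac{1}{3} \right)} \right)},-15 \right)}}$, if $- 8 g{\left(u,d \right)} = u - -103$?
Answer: $\frac{\sqrt{1298}}{4} \approx 9.0069$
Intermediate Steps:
$X{\left(l \right)} = 0$
$g{\left(u,d \right)} = - \frac{103}{8} - \frac{u}{8}$ ($g{\left(u,d \right)} = - \frac{u - -103}{8} = - \frac{u + 103}{8} = - \frac{103 + u}{8} = - \frac{103}{8} - \frac{u}{8}$)
$\sqrt{2 \cdot 47 + g{\left(X{\left(b{\left(\frac{1}{3} \right)} \right)},-15 \right)}} = \sqrt{2 \cdot 47 - \frac{103}{8}} = \sqrt{94 + \left(- \frac{103}{8} + 0\right)} = \sqrt{94 - \frac{103}{8}} = \sqrt{\frac{649}{8}} = \frac{\sqrt{1298}}{4}$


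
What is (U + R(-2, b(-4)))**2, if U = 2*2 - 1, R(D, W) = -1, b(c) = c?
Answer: 4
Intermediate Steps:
U = 3 (U = 4 - 1 = 3)
(U + R(-2, b(-4)))**2 = (3 - 1)**2 = 2**2 = 4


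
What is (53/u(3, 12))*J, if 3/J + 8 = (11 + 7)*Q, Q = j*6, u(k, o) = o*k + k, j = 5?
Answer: 53/6916 ≈ 0.0076634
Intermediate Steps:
u(k, o) = k + k*o (u(k, o) = k*o + k = k + k*o)
Q = 30 (Q = 5*6 = 30)
J = 3/532 (J = 3/(-8 + (11 + 7)*30) = 3/(-8 + 18*30) = 3/(-8 + 540) = 3/532 ≈ 0.0056391)
(53/u(3, 12))*J = (53/((3*(1 + 12))))*(3/532) = (53/((3*13)))*(3/532) = (53/39)*(3/532) = 53/6916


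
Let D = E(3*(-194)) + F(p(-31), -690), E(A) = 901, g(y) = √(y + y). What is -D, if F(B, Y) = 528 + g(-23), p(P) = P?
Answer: -1429 - I*√46 ≈ -1429.0 - 6.7823*I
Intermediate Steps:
g(y) = √2*√y (g(y) = √(2*y) = √2*√y)
F(B, Y) = 528 + I*√46 (F(B, Y) = 528 + √2*√(-23) = 528 + √2*(I*√23) = 528 + I*√46)
D = 1429 + I*√46 (D = 901 + (528 + I*√46) = 1429 + I*√46 ≈ 1429.0 + 6.7823*I)
-D = -(1429 + I*√46) = -1429 - I*√46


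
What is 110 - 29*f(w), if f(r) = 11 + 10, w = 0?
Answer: -499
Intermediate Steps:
f(r) = 21
110 - 29*f(w) = 110 - 29*21 = 110 - 609 = -499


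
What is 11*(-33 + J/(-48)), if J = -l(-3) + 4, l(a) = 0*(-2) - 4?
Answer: -2189/6 ≈ -364.83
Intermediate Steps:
l(a) = -4 (l(a) = 0 - 4 = -4)
J = 8 (J = -1*(-4) + 4 = 4 + 4 = 8)
11*(-33 + J/(-48)) = 11*(-33 + 8/(-48)) = 11*(-33 + 8*(-1/48)) = 11*(-33 - ⅙) = 11*(-199/6) = -2189/6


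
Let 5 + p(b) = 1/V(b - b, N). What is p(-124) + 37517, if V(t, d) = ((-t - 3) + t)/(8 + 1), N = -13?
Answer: 37509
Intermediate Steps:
V(t, d) = -⅓ (V(t, d) = ((-3 - t) + t)/9 = -3*⅑ = -⅓)
p(b) = -8 (p(b) = -5 + 1/(-⅓) = -5 - 3 = -8)
p(-124) + 37517 = -8 + 37517 = 37509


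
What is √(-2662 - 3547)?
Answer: I*√6209 ≈ 78.797*I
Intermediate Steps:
√(-2662 - 3547) = √(-6209) = I*√6209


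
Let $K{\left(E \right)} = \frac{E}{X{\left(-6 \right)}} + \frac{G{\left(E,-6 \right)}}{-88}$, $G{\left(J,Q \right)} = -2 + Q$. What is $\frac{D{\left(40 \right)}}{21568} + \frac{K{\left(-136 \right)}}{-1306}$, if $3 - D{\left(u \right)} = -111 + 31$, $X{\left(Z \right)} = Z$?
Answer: $- \frac{6310217}{464768832} \approx -0.013577$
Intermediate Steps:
$K{\left(E \right)} = \frac{1}{11} - \frac{E}{6}$ ($K{\left(E \right)} = \frac{E}{-6} + \frac{-2 - 6}{-88} = E \left(- \frac{1}{6}\right) - - \frac{1}{11} = - \frac{E}{6} + \frac{1}{11} = \frac{1}{11} - \frac{E}{6}$)
$D{\left(u \right)} = 83$ ($D{\left(u \right)} = 3 - \left(-111 + 31\right) = 3 - -80 = 3 + 80 = 83$)
$\frac{D{\left(40 \right)}}{21568} + \frac{K{\left(-136 \right)}}{-1306} = \frac{83}{21568} + \frac{\frac{1}{11} - - \frac{68}{3}}{-1306} = 83 \cdot \frac{1}{21568} + \left(\frac{1}{11} + \frac{68}{3}\right) \left(- \frac{1}{1306}\right) = \frac{83}{21568} + \frac{751}{33} \left(- \frac{1}{1306}\right) = \frac{83}{21568} - \frac{751}{43098} = - \frac{6310217}{464768832}$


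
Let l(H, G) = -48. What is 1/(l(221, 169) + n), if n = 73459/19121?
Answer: -19121/844349 ≈ -0.022646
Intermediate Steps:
n = 73459/19121 (n = 73459*(1/19121) = 73459/19121 ≈ 3.8418)
1/(l(221, 169) + n) = 1/(-48 + 73459/19121) = 1/(-844349/19121) = -19121/844349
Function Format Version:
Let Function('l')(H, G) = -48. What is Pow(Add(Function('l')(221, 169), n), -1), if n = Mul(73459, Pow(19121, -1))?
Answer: Rational(-19121, 844349) ≈ -0.022646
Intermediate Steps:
n = Rational(73459, 19121) (n = Mul(73459, Rational(1, 19121)) = Rational(73459, 19121) ≈ 3.8418)
Pow(Add(Function('l')(221, 169), n), -1) = Pow(Add(-48, Rational(73459, 19121)), -1) = Pow(Rational(-844349, 19121), -1) = Rational(-19121, 844349)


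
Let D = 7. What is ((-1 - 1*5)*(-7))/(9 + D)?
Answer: 21/8 ≈ 2.6250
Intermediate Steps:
((-1 - 1*5)*(-7))/(9 + D) = ((-1 - 1*5)*(-7))/(9 + 7) = ((-1 - 5)*(-7))/16 = -6*(-7)*(1/16) = 42*(1/16) = 21/8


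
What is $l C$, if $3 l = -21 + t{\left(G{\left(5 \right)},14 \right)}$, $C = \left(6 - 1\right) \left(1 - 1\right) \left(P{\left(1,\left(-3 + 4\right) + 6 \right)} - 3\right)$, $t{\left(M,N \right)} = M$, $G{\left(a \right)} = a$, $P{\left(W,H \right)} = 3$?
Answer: $0$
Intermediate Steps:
$C = 0$ ($C = \left(6 - 1\right) \left(1 - 1\right) \left(3 - 3\right) = 5 \cdot 0 \cdot 0 = 5 \cdot 0 = 0$)
$l = - \frac{16}{3}$ ($l = \frac{-21 + 5}{3} = \frac{1}{3} \left(-16\right) = - \frac{16}{3} \approx -5.3333$)
$l C = \left(- \frac{16}{3}\right) 0 = 0$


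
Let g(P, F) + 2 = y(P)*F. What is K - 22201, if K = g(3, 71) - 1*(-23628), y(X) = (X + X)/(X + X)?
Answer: 1496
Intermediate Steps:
y(X) = 1 (y(X) = (2*X)/((2*X)) = (2*X)*(1/(2*X)) = 1)
g(P, F) = -2 + F (g(P, F) = -2 + 1*F = -2 + F)
K = 23697 (K = (-2 + 71) - 1*(-23628) = 69 + 23628 = 23697)
K - 22201 = 23697 - 22201 = 1496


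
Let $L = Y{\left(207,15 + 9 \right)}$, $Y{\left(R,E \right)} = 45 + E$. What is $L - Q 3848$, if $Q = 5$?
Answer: $-19171$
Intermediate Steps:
$L = 69$ ($L = 45 + \left(15 + 9\right) = 45 + 24 = 69$)
$L - Q 3848 = 69 - 5 \cdot 3848 = 69 - 19240 = -19171$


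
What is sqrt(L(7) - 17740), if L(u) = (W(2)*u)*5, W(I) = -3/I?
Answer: I*sqrt(71170)/2 ≈ 133.39*I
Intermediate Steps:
L(u) = -15*u/2 (L(u) = ((-3/2)*u)*5 = ((-3*1/2)*u)*5 = -3*u/2*5 = -15*u/2)
sqrt(L(7) - 17740) = sqrt(-15/2*7 - 17740) = sqrt(-105/2 - 17740) = sqrt(-35585/2) = I*sqrt(71170)/2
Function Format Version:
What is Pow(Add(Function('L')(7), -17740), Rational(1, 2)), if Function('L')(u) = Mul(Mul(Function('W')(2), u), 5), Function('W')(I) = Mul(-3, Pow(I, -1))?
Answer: Mul(Rational(1, 2), I, Pow(71170, Rational(1, 2))) ≈ Mul(133.39, I)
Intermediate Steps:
Function('L')(u) = Mul(Rational(-15, 2), u) (Function('L')(u) = Mul(Mul(Mul(-3, Pow(2, -1)), u), 5) = Mul(Mul(Mul(-3, Rational(1, 2)), u), 5) = Mul(Mul(Rational(-3, 2), u), 5) = Mul(Rational(-15, 2), u))
Pow(Add(Function('L')(7), -17740), Rational(1, 2)) = Pow(Add(Mul(Rational(-15, 2), 7), -17740), Rational(1, 2)) = Pow(Add(Rational(-105, 2), -17740), Rational(1, 2)) = Pow(Rational(-35585, 2), Rational(1, 2)) = Mul(Rational(1, 2), I, Pow(71170, Rational(1, 2)))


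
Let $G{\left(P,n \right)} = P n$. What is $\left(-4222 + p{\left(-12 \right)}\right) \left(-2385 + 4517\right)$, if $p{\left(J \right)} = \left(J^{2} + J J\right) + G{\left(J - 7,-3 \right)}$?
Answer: $-8265764$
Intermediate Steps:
$p{\left(J \right)} = 21 - 3 J + 2 J^{2}$ ($p{\left(J \right)} = \left(J^{2} + J J\right) + \left(J - 7\right) \left(-3\right) = \left(J^{2} + J^{2}\right) + \left(-7 + J\right) \left(-3\right) = 2 J^{2} - \left(-21 + 3 J\right) = 21 - 3 J + 2 J^{2}$)
$\left(-4222 + p{\left(-12 \right)}\right) \left(-2385 + 4517\right) = \left(-4222 + \left(21 - -36 + 2 \left(-12\right)^{2}\right)\right) \left(-2385 + 4517\right) = \left(-4222 + \left(21 + 36 + 2 \cdot 144\right)\right) 2132 = \left(-4222 + \left(21 + 36 + 288\right)\right) 2132 = \left(-4222 + 345\right) 2132 = \left(-3877\right) 2132 = -8265764$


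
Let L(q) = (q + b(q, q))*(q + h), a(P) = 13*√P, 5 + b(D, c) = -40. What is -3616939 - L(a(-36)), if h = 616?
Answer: -3583135 - 44538*I ≈ -3.5831e+6 - 44538.0*I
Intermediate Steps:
b(D, c) = -45 (b(D, c) = -5 - 40 = -45)
L(q) = (-45 + q)*(616 + q) (L(q) = (q - 45)*(q + 616) = (-45 + q)*(616 + q))
-3616939 - L(a(-36)) = -3616939 - (-27720 + (13*√(-36))² + 571*(13*√(-36))) = -3616939 - (-27720 + (13*(6*I))² + 571*(13*(6*I))) = -3616939 - (-27720 + (78*I)² + 571*(78*I)) = -3616939 - (-27720 - 6084 + 44538*I) = -3616939 - (-33804 + 44538*I) = -3616939 + (33804 - 44538*I) = -3583135 - 44538*I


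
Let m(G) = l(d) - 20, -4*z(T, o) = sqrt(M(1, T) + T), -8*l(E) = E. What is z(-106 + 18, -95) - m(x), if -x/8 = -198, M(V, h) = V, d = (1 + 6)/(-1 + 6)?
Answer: 807/40 - I*sqrt(87)/4 ≈ 20.175 - 2.3318*I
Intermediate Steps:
d = 7/5 ≈ 1.4000
l(E) = -E/8
z(T, o) = -sqrt(1 + T)/4
x = 1584 (x = -8*(-198) = 1584)
m(G) = -807/40 (m(G) = -1/8*7/5 - 20 = -7/40 - 20 = -807/40)
z(-106 + 18, -95) - m(x) = -sqrt(1 + (-106 + 18))/4 - 1*(-807/40) = -sqrt(1 - 88)/4 + 807/40 = -I*sqrt(87)/4 + 807/40 = 807/40 - I*sqrt(87)/4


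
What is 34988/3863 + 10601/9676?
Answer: 379495551/37378388 ≈ 10.153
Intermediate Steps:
34988/3863 + 10601/9676 = 379495551/37378388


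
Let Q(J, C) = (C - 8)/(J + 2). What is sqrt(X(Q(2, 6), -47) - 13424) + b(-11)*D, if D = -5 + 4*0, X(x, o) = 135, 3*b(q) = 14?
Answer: -70/3 + I*sqrt(13289) ≈ -23.333 + 115.28*I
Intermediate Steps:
b(q) = 14/3 (b(q) = (1/3)*14 = 14/3)
Q(J, C) = (-8 + C)/(2 + J)
D = -5 (D = -5 + 0 = -5)
sqrt(X(Q(2, 6), -47) - 13424) + b(-11)*D = sqrt(135 - 13424) + (14/3)*(-5) = sqrt(-13289) - 70/3 = I*sqrt(13289) - 70/3 = -70/3 + I*sqrt(13289)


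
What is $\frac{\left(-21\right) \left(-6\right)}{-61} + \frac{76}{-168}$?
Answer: $- \frac{6451}{2562} \approx -2.518$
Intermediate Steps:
$\frac{\left(-21\right) \left(-6\right)}{-61} + \frac{76}{-168} = 126 \left(- \frac{1}{61}\right) + 76 \left(- \frac{1}{168}\right) = - \frac{126}{61} - \frac{19}{42} = - \frac{6451}{2562}$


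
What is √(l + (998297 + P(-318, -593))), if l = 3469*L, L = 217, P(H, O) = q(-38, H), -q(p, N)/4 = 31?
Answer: √1750946 ≈ 1323.2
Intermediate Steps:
q(p, N) = -124 (q(p, N) = -4*31 = -124)
P(H, O) = -124
l = 752773 (l = 3469*217 = 752773)
√(l + (998297 + P(-318, -593))) = √(752773 + (998297 - 124)) = √(752773 + 998173) = √1750946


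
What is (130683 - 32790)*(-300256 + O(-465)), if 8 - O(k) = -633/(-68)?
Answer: -1998730033821/68 ≈ -2.9393e+10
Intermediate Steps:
O(k) = -89/68 (O(k) = 8 - (-633)/(-68) = 8 - (-633)*(-1)/68 = 8 - 1*633/68 = 8 - 633/68 = -89/68)
(130683 - 32790)*(-300256 + O(-465)) = (130683 - 32790)*(-300256 - 89/68) = 97893*(-20417497/68) = -1998730033821/68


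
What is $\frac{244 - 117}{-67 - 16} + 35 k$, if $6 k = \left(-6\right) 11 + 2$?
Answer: $- \frac{93341}{249} \approx -374.86$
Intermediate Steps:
$k = - \frac{32}{3}$ ($k = \frac{\left(-6\right) 11 + 2}{6} = \frac{-66 + 2}{6} = \frac{1}{6} \left(-64\right) = - \frac{32}{3} \approx -10.667$)
$\frac{244 - 117}{-67 - 16} + 35 k = \frac{244 - 117}{-67 - 16} + 35 \left(- \frac{32}{3}\right) = \frac{127}{-83} - \frac{1120}{3} = 127 \left(- \frac{1}{83}\right) - \frac{1120}{3} = - \frac{127}{83} - \frac{1120}{3} = - \frac{93341}{249}$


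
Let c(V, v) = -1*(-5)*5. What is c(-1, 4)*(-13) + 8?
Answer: -317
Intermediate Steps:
c(V, v) = 25 (c(V, v) = 5*5 = 25)
c(-1, 4)*(-13) + 8 = 25*(-13) + 8 = -325 + 8 = -317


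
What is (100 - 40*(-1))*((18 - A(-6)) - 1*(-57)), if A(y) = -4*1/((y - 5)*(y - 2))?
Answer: 115570/11 ≈ 10506.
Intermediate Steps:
A(y) = -4/((-5 + y)*(-2 + y)) (A(y) = -4*1/((-5 + y)*(-2 + y)) = -4/((-5 + y)*(-2 + y)))
(100 - 40*(-1))*((18 - A(-6)) - 1*(-57)) = (100 - 40*(-1))*((18 - (-4)/(10 + (-6)**2 - 7*(-6))) - 1*(-57)) = (100 + 40)*((18 - (-4)/(10 + 36 + 42)) + 57) = 140*((18 - (-4)/88) + 57) = 140*((18 - 1*(-1/22)) + 57) = 140*((18 + 1/22) + 57) = 140*(397/22 + 57) = 140*(1651/22) = 115570/11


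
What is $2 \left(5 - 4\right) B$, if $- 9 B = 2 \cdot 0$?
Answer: $0$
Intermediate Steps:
$B = 0$ ($B = - \frac{2 \cdot 0}{9} = \left(- \frac{1}{9}\right) 0 = 0$)
$2 \left(5 - 4\right) B = 2 \left(5 - 4\right) 0 = 2 \cdot 1 \cdot 0 = 2 \cdot 0 = 0$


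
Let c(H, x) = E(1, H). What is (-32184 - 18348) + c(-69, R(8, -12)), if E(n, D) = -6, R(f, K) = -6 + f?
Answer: -50538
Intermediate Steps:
c(H, x) = -6
(-32184 - 18348) + c(-69, R(8, -12)) = (-32184 - 18348) - 6 = -50532 - 6 = -50538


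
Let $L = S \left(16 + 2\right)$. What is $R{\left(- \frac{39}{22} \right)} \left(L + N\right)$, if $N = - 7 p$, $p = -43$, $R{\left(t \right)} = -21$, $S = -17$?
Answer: $105$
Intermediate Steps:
$L = -306$ ($L = - 17 \left(16 + 2\right) = \left(-17\right) 18 = -306$)
$N = 301$ ($N = \left(-7\right) \left(-43\right) = 301$)
$R{\left(- \frac{39}{22} \right)} \left(L + N\right) = - 21 \left(-306 + 301\right) = \left(-21\right) \left(-5\right) = 105$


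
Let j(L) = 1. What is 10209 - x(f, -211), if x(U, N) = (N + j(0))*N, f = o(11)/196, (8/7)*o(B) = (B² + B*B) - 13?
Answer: -34101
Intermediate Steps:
o(B) = -91/8 + 7*B²/4 (o(B) = 7*((B² + B*B) - 13)/8 = 7*((B² + B²) - 13)/8 = 7*(2*B² - 13)/8 = 7*(-13 + 2*B²)/8 = -91/8 + 7*B²/4)
f = 229/224 (f = (-91/8 + (7/4)*11²)/196 = (-91/8 + (7/4)*121)*(1/196) = (-91/8 + 847/4)*(1/196) = (1603/8)*(1/196) = 229/224 ≈ 1.0223)
x(U, N) = N*(1 + N) (x(U, N) = (N + 1)*N = (1 + N)*N = N*(1 + N))
10209 - x(f, -211) = 10209 - (-211)*(1 - 211) = 10209 - (-211)*(-210) = 10209 - 1*44310 = 10209 - 44310 = -34101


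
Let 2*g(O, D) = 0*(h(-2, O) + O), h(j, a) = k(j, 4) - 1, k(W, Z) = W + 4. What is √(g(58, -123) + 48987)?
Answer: 3*√5443 ≈ 221.33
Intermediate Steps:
k(W, Z) = 4 + W
h(j, a) = 3 + j (h(j, a) = (4 + j) - 1 = 3 + j)
g(O, D) = 0 (g(O, D) = (0*((3 - 2) + O))/2 = (0*(1 + O))/2 = (½)*0 = 0)
√(g(58, -123) + 48987) = √(0 + 48987) = √48987 = 3*√5443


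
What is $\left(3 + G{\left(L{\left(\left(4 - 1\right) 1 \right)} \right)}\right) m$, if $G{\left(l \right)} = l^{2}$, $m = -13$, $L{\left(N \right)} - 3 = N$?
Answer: $-507$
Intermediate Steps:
$L{\left(N \right)} = 3 + N$
$\left(3 + G{\left(L{\left(\left(4 - 1\right) 1 \right)} \right)}\right) m = \left(3 + \left(3 + \left(4 - 1\right) 1\right)^{2}\right) \left(-13\right) = \left(3 + \left(3 + 3 \cdot 1\right)^{2}\right) \left(-13\right) = \left(3 + \left(3 + 3\right)^{2}\right) \left(-13\right) = \left(3 + 6^{2}\right) \left(-13\right) = \left(3 + 36\right) \left(-13\right) = 39 \left(-13\right) = -507$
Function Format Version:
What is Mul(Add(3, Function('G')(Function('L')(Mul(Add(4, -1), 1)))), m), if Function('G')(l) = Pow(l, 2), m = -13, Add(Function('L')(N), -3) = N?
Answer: -507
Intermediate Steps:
Function('L')(N) = Add(3, N)
Mul(Add(3, Function('G')(Function('L')(Mul(Add(4, -1), 1)))), m) = Mul(Add(3, Pow(Add(3, Mul(Add(4, -1), 1)), 2)), -13) = Mul(Add(3, Pow(Add(3, Mul(3, 1)), 2)), -13) = Mul(Add(3, Pow(Add(3, 3), 2)), -13) = Mul(Add(3, Pow(6, 2)), -13) = Mul(Add(3, 36), -13) = Mul(39, -13) = -507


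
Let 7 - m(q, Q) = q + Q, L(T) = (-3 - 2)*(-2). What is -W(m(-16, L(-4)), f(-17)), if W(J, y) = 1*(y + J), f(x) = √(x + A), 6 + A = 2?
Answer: -13 - I*√21 ≈ -13.0 - 4.5826*I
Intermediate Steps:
A = -4 (A = -6 + 2 = -4)
L(T) = 10 (L(T) = -5*(-2) = 10)
m(q, Q) = 7 - Q - q (m(q, Q) = 7 - (q + Q) = 7 - (Q + q) = 7 + (-Q - q) = 7 - Q - q)
f(x) = √(-4 + x) (f(x) = √(x - 4) = √(-4 + x))
W(J, y) = J + y (W(J, y) = 1*(J + y) = J + y)
-W(m(-16, L(-4)), f(-17)) = -((7 - 1*10 - 1*(-16)) + √(-4 - 17)) = -((7 - 10 + 16) + √(-21)) = -(13 + I*√21) = -13 - I*√21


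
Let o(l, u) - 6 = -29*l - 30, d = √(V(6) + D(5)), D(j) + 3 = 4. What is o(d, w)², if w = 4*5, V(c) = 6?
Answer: 6463 + 1392*√7 ≈ 10146.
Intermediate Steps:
D(j) = 1 (D(j) = -3 + 4 = 1)
w = 20
d = √7 (d = √(6 + 1) = √7 ≈ 2.6458)
o(l, u) = -24 - 29*l (o(l, u) = 6 + (-29*l - 30) = 6 + (-30 - 29*l) = -24 - 29*l)
o(d, w)² = (-24 - 29*√7)²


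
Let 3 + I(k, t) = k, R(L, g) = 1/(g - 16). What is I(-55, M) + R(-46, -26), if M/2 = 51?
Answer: -2437/42 ≈ -58.024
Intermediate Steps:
M = 102 (M = 2*51 = 102)
R(L, g) = 1/(-16 + g)
I(k, t) = -3 + k
I(-55, M) + R(-46, -26) = (-3 - 55) + 1/(-16 - 26) = -58 + 1/(-42) = -58 - 1/42 = -2437/42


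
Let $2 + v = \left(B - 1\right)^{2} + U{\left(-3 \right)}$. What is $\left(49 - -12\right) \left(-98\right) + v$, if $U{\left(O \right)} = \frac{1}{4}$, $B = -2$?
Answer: $- \frac{23883}{4} \approx -5970.8$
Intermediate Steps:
$U{\left(O \right)} = \frac{1}{4}$
$v = \frac{29}{4}$ ($v = -2 + \left(\left(-2 - 1\right)^{2} + \frac{1}{4}\right) = -2 + \left(\left(-3\right)^{2} + \frac{1}{4}\right) = -2 + \left(9 + \frac{1}{4}\right) = -2 + \frac{37}{4} = \frac{29}{4} \approx 7.25$)
$\left(49 - -12\right) \left(-98\right) + v = \left(49 - -12\right) \left(-98\right) + \frac{29}{4} = \left(49 + 12\right) \left(-98\right) + \frac{29}{4} = 61 \left(-98\right) + \frac{29}{4} = -5978 + \frac{29}{4} = - \frac{23883}{4}$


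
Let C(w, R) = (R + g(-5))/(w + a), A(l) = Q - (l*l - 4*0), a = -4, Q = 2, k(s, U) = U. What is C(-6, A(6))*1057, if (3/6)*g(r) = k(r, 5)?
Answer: 12684/5 ≈ 2536.8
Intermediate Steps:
g(r) = 10 (g(r) = 2*5 = 10)
A(l) = 2 - l² (A(l) = 2 - (l*l - 4*0) = 2 - (l² + 0) = 2 - l²)
C(w, R) = (10 + R)/(-4 + w) (C(w, R) = (R + 10)/(w - 4) = (10 + R)/(-4 + w))
C(-6, A(6))*1057 = ((10 + (2 - 1*6²))/(-4 - 6))*1057 = ((10 + (2 - 1*36))/(-10))*1057 = -(10 + (2 - 36))/10*1057 = -(10 - 34)/10*1057 = -⅒*(-24)*1057 = (12/5)*1057 = 12684/5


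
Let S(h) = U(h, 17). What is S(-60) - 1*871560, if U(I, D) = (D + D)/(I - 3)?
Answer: -54908314/63 ≈ -8.7156e+5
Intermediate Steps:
U(I, D) = 2*D/(-3 + I) (U(I, D) = (2*D)/(-3 + I) = 2*D/(-3 + I))
S(h) = 34/(-3 + h) (S(h) = 2*17/(-3 + h) = 34/(-3 + h))
S(-60) - 1*871560 = 34/(-3 - 60) - 1*871560 = 34/(-63) - 871560 = 34*(-1/63) - 871560 = -34/63 - 871560 = -54908314/63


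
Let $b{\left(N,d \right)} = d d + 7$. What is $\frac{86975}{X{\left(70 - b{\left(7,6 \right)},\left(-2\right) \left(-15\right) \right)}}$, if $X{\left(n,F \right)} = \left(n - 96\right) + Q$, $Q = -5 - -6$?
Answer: $- \frac{86975}{68} \approx -1279.0$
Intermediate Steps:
$b{\left(N,d \right)} = 7 + d^{2}$ ($b{\left(N,d \right)} = d^{2} + 7 = 7 + d^{2}$)
$Q = 1$ ($Q = -5 + 6 = 1$)
$X{\left(n,F \right)} = -95 + n$ ($X{\left(n,F \right)} = \left(n - 96\right) + 1 = \left(-96 + n\right) + 1 = -95 + n$)
$\frac{86975}{X{\left(70 - b{\left(7,6 \right)},\left(-2\right) \left(-15\right) \right)}} = \frac{86975}{-95 + \left(70 - \left(7 + 6^{2}\right)\right)} = \frac{86975}{-95 + \left(70 - \left(7 + 36\right)\right)} = \frac{86975}{-95 + \left(70 - 43\right)} = \frac{86975}{-95 + 27} = \frac{86975}{-68} = 86975 \left(- \frac{1}{68}\right) = - \frac{86975}{68}$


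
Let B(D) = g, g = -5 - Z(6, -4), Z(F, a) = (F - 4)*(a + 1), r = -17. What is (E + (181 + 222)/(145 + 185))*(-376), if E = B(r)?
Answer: -137804/165 ≈ -835.18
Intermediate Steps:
Z(F, a) = (1 + a)*(-4 + F) (Z(F, a) = (-4 + F)*(1 + a) = (1 + a)*(-4 + F))
g = 1 (g = -5 - (-4 + 6 - 4*(-4) + 6*(-4)) = -5 - (-4 + 6 + 16 - 24) = -5 - 1*(-6) = -5 + 6 = 1)
B(D) = 1
E = 1
(E + (181 + 222)/(145 + 185))*(-376) = (1 + (181 + 222)/(145 + 185))*(-376) = (1 + 403/330)*(-376) = (733/330)*(-376) = -137804/165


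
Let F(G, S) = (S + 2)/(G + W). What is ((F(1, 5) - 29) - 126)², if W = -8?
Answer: 24336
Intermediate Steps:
F(G, S) = (2 + S)/(-8 + G) (F(G, S) = (S + 2)/(G - 8) = (2 + S)/(-8 + G))
((F(1, 5) - 29) - 126)² = (((2 + 5)/(-8 + 1) - 29) - 126)² = ((7/(-7) - 29) - 126)² = ((-⅐*7 - 29) - 126)² = ((-1 - 29) - 126)² = (-30 - 126)² = (-156)² = 24336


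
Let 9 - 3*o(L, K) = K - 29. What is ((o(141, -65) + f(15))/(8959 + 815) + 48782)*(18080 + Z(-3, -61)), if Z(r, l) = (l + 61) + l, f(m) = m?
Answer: 12887062234544/14661 ≈ 8.7900e+8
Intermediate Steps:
Z(r, l) = 61 + 2*l (Z(r, l) = (61 + l) + l = 61 + 2*l)
o(L, K) = 38/3 - K/3 (o(L, K) = 3 - (K - 29)/3 = 3 - (-29 + K)/3 = 3 + (29/3 - K/3) = 38/3 - K/3)
((o(141, -65) + f(15))/(8959 + 815) + 48782)*(18080 + Z(-3, -61)) = (((38/3 - 1/3*(-65)) + 15)/(8959 + 815) + 48782)*(18080 + (61 + 2*(-61))) = (((38/3 + 65/3) + 15)/9774 + 48782)*(18080 + (61 - 122)) = ((103/3 + 15)*(1/9774) + 48782)*(18080 - 61) = ((148/3)*(1/9774) + 48782)*18019 = (74/14661 + 48782)*18019 = (715192976/14661)*18019 = 12887062234544/14661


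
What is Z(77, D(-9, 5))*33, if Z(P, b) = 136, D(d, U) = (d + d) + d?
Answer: 4488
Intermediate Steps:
D(d, U) = 3*d (D(d, U) = 2*d + d = 3*d)
Z(77, D(-9, 5))*33 = 136*33 = 4488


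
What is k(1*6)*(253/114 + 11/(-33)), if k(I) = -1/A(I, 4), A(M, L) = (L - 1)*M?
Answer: -215/2052 ≈ -0.10478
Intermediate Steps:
A(M, L) = M*(-1 + L) (A(M, L) = (-1 + L)*M = M*(-1 + L))
k(I) = -1/(3*I) (k(I) = -1/(I*(-1 + 4)) = -1/(I*3) = -1/(3*I))
k(1*6)*(253/114 + 11/(-33)) = (-1/(3*(1*6)))*(253/114 + 11/(-33)) = (-1/3/6)*(253*(1/114) + 11*(-1/33)) = (-1/3*1/6)*(253/114 - 1/3) = -1/18*215/114 = -215/2052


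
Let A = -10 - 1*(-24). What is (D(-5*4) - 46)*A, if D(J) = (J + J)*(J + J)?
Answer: 21756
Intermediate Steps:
D(J) = 4*J² (D(J) = (2*J)*(2*J) = 4*J²)
A = 14 (A = -10 + 24 = 14)
(D(-5*4) - 46)*A = (4*(-5*4)² - 46)*14 = (4*(-20)² - 46)*14 = (4*400 - 46)*14 = (1600 - 46)*14 = 1554*14 = 21756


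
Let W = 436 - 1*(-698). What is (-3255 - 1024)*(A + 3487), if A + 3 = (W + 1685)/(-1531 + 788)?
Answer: -11064608247/743 ≈ -1.4892e+7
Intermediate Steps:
W = 1134 (W = 436 + 698 = 1134)
A = -5048/743 (A = -3 + (1134 + 1685)/(-1531 + 788) = -3 + 2819/(-743) = -3 + 2819*(-1/743) = -3 - 2819/743 = -5048/743 ≈ -6.7941)
(-3255 - 1024)*(A + 3487) = (-3255 - 1024)*(-5048/743 + 3487) = -4279*2585793/743 = -11064608247/743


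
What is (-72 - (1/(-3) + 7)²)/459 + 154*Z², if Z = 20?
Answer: 254468552/4131 ≈ 61600.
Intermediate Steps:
(-72 - (1/(-3) + 7)²)/459 + 154*Z² = (-72 - (1/(-3) + 7)²)/459 + 154*20² = (-72 - (-⅓ + 7)²)*(1/459) + 154*400 = (-72 - (20/3)²)*(1/459) + 61600 = (-72 - 1*400/9)*(1/459) + 61600 = (-72 - 400/9)*(1/459) + 61600 = -1048/9*1/459 + 61600 = -1048/4131 + 61600 = 254468552/4131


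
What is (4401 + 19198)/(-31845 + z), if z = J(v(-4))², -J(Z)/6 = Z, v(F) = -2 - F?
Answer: -23599/31701 ≈ -0.74442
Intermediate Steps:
J(Z) = -6*Z
z = 144 (z = (-6*(-2 - 1*(-4)))² = (-6*(-2 + 4))² = (-6*2)² = (-12)² = 144)
(4401 + 19198)/(-31845 + z) = (4401 + 19198)/(-31845 + 144) = 23599/(-31701) = 23599*(-1/31701) = -23599/31701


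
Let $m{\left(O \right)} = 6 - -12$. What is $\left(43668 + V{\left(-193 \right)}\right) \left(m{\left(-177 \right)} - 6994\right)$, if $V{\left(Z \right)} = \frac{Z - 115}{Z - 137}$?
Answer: $- \frac{4569517184}{15} \approx -3.0463 \cdot 10^{8}$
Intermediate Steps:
$m{\left(O \right)} = 18$ ($m{\left(O \right)} = 6 + 12 = 18$)
$V{\left(Z \right)} = \frac{-115 + Z}{-137 + Z}$
$\left(43668 + V{\left(-193 \right)}\right) \left(m{\left(-177 \right)} - 6994\right) = \left(43668 + \frac{-115 - 193}{-137 - 193}\right) \left(18 - 6994\right) = \left(43668 + \frac{1}{-330} \left(-308\right)\right) \left(-6976\right) = \left(43668 - - \frac{14}{15}\right) \left(-6976\right) = \left(43668 + \frac{14}{15}\right) \left(-6976\right) = \frac{655034}{15} \left(-6976\right) = - \frac{4569517184}{15}$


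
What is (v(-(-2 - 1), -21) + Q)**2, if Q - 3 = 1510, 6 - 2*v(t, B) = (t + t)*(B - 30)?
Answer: 2785561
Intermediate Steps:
v(t, B) = 3 - t*(-30 + B) (v(t, B) = 3 - (t + t)*(B - 30)/2 = 3 - 2*t*(-30 + B)/2 = 3 - t*(-30 + B))
Q = 1513 (Q = 3 + 1510 = 1513)
(v(-(-2 - 1), -21) + Q)**2 = ((3 + 30*(-(-2 - 1)) - 1*(-21)*(-(-2 - 1))) + 1513)**2 = ((3 + 30*(-1*(-3)) - 1*(-21)*(-1*(-3))) + 1513)**2 = ((3 + 30*3 - 1*(-21)*3) + 1513)**2 = ((3 + 90 + 63) + 1513)**2 = (156 + 1513)**2 = 1669**2 = 2785561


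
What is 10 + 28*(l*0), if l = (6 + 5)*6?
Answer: 10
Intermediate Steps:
l = 66 (l = 11*6 = 66)
10 + 28*(l*0) = 10 + 28*(66*0) = 10 + 28*0 = 10 + 0 = 10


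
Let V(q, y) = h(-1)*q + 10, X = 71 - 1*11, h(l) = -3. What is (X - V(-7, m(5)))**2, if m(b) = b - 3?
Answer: 841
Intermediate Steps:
m(b) = -3 + b
X = 60 (X = 71 - 11 = 60)
V(q, y) = 10 - 3*q (V(q, y) = -3*q + 10 = 10 - 3*q)
(X - V(-7, m(5)))**2 = (60 - (10 - 3*(-7)))**2 = (60 - (10 + 21))**2 = (60 - 1*31)**2 = (60 - 31)**2 = 29**2 = 841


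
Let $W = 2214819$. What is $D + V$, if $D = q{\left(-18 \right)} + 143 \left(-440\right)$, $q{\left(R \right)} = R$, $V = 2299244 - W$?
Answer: $21487$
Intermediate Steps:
$V = 84425$ ($V = 2299244 - 2214819 = 84425$)
$D = -62938$ ($D = -18 + 143 \left(-440\right) = -18 - 62920 = -62938$)
$D + V = -62938 + 84425 = 21487$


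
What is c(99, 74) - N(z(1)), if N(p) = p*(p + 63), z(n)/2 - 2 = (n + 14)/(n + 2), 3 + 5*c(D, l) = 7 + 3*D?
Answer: -5089/5 ≈ -1017.8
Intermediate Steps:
c(D, l) = 4/5 + 3*D/5 (c(D, l) = -3/5 + (7 + 3*D)/5 = -3/5 + (7/5 + 3*D/5) = 4/5 + 3*D/5)
z(n) = 4 + 2*(14 + n)/(2 + n) (z(n) = 4 + 2*((n + 14)/(n + 2)) = 4 + 2*((14 + n)/(2 + n)) = 4 + 2*(14 + n)/(2 + n))
N(p) = p*(63 + p)
c(99, 74) - N(z(1)) = (4/5 + (3/5)*99) - 6*(6 + 1)/(2 + 1)*(63 + 6*(6 + 1)/(2 + 1)) = (4/5 + 297/5) - 6*7/3*(63 + 6*7/3) = 301/5 - 6*(1/3)*7*(63 + 6*(1/3)*7) = 301/5 - 14*(63 + 14) = 301/5 - 14*77 = 301/5 - 1*1078 = 301/5 - 1078 = -5089/5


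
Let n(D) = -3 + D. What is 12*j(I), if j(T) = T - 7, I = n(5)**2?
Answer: -36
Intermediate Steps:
I = 4 (I = (-3 + 5)**2 = 2**2 = 4)
j(T) = -7 + T
12*j(I) = 12*(-7 + 4) = 12*(-3) = -36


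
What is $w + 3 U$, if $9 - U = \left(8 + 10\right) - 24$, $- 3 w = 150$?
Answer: $-5$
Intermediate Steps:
$w = -50$ ($w = \left(- \frac{1}{3}\right) 150 = -50$)
$U = 15$ ($U = 9 - \left(\left(8 + 10\right) - 24\right) = 9 - \left(18 - 24\right) = 9 - -6 = 9 + 6 = 15$)
$w + 3 U = -50 + 3 \cdot 15 = -50 + 45 = -5$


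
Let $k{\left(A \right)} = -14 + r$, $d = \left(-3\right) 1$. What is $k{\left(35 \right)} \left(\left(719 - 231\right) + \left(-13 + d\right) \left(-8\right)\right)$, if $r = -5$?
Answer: $-11704$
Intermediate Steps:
$d = -3$
$k{\left(A \right)} = -19$ ($k{\left(A \right)} = -14 - 5 = -19$)
$k{\left(35 \right)} \left(\left(719 - 231\right) + \left(-13 + d\right) \left(-8\right)\right) = - 19 \left(\left(719 - 231\right) + \left(-13 - 3\right) \left(-8\right)\right) = - 19 \left(\left(719 - 231\right) - -128\right) = - 19 \left(488 + 128\right) = \left(-19\right) 616 = -11704$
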